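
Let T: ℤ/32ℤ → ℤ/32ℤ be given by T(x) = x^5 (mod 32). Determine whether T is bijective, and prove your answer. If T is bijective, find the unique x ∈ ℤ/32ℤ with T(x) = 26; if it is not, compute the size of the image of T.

17

T(0) = 0^5 = 0.
T(2): Repeated squaring mod 32: 2^1 ≡ 2, 2^2 ≡ 2² = 4, 2^4 ≡ 4² = 16. Since 5 = 4 + 1, 2^5 ≡ 16·2: 16·2 = 32 ≡ 0. So 2^5 ≡ 0 (mod 32).
So T(0) = T(2) = 0 while 0 ≠ 2, hence T is not injective, hence not bijective.
Since T is not bijective, we determine |image(T)|. Computing x^5 mod 32 for each x (by repeated squaring, reducing mod 32 at every step), the values T(0), T(1), …, T(31) are: 0, 1, 0, 19, 0, 21, 0, 7, 0, 9, 0, 27, 0, 29, 0, 15, 0, 17, 0, 3, 0, 5, 0, 23, 0, 25, 0, 11, 0, 13, 0, 31.
The distinct values are {0, 1, 3, 5, 7, 9, 11, 13, 15, 17, 19, 21, 23, 25, 27, 29, 31}; there are 17 of them.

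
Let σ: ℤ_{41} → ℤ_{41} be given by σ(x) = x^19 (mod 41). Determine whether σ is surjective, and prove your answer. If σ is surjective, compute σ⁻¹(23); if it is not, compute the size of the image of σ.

25

Since 41 is prime, the nonzero elements of ℤ_{41} form a cyclic group of order 40.
As gcd(19, 40) = 1, raising to the 19th power is a bijection on this group: if s^19 ≡ t^19 then (st^{−1})^19 = 1, and the only element of order dividing gcd(19, 40) = 1 is 1, so s = t.
With σ(0) = 0 this makes σ injective on all of ℤ_{41}, hence bijective (finite equal-size domain and codomain). In particular σ is surjective.
Since σ is surjective, we find the preimage of 23. The inverse of x ↦ x^19 on (ℤ_{41})^× is x ↦ x^19, because 19·19 = 361 = 9·40 + 1 ≡ 1 (mod 40) and x^{40} = 1 for x ≠ 0 (Fermat). So σ⁻¹(23) = 23^19 mod 41.
Repeated squaring mod 41: 23^1 ≡ 23, 23^2 ≡ 23² = 529 ≡ 37, 23^4 ≡ 37² = 1369 ≡ 16, 23^8 ≡ 16² = 256 ≡ 10, 23^16 ≡ 10² = 100 ≡ 18. Since 19 = 16 + 2 + 1, 23^19 ≡ 18·37·23: 18·37 = 666 ≡ 10, then 10·23 = 230 ≡ 25. So 23^19 ≡ 25 (mod 41).
Hence σ⁻¹(23) = 25.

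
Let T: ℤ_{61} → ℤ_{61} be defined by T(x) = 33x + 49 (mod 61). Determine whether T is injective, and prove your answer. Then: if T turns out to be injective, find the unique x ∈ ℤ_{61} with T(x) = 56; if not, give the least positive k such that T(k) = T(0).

15

By definition, T is injective when T(x_1) = T(x_2) forces x_1 = x_2.
If T(x_1) = T(x_2), then 33x_1 ≡ 33x_2 (mod 61). Because gcd(33, 61) = 1, we may cancel 33 to get x_1 ≡ x_2 (mod 61).
So T is injective.
We now compute 33⁻¹ mod 61 explicitly. Euclid's algorithm: 61 = 1·33 + 28, 33 = 1·28 + 5, 28 = 5·5 + 3, 5 = 1·3 + 2, 3 = 1·2 + 1; back-substituting gives 1 = 37·33 − 20·61, so 33⁻¹ ≡ 37 (mod 61).
Since T is injective, we find T⁻¹(56): we need 33x ≡ 56 − 49 ≡ 7 (mod 61). Using 33⁻¹ = 37: x ≡ 37·7 = 259 = 4·61 + 15, so x = 15.
Check: T(15) = 33·15 + 49 = 544 = 8·61 + 56 ≡ 56 (mod 61).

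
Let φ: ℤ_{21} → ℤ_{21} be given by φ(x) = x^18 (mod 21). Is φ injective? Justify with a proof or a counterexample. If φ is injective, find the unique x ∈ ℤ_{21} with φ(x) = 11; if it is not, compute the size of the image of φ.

4

φ(1) = 1^18 = 1.
φ(2): Repeated squaring mod 21: 2^1 ≡ 2, 2^2 ≡ 2² = 4, 2^4 ≡ 4² = 16, 2^8 ≡ 16² = 256 ≡ 4, 2^16 ≡ 4² = 16. Since 18 = 16 + 2, 2^18 ≡ 16·4: 16·4 = 64 ≡ 1. So 2^18 ≡ 1 (mod 21).
So φ(1) = φ(2) = 1 while 1 ≠ 2, hence φ is not injective.
Since φ is not injective, we determine |image(φ)|. Computing x^18 mod 21 for each x (by repeated squaring, reducing mod 21 at every step), the values φ(0), φ(1), …, φ(20) are: 0, 1, 1, 15, 1, 1, 15, 7, 1, 15, 1, 1, 15, 1, 7, 15, 1, 1, 15, 1, 1.
The distinct values are {0, 1, 7, 15}; there are 4 of them.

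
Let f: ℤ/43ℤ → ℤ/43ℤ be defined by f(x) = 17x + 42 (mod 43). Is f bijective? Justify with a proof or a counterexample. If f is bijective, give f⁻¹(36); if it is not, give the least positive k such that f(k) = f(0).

30

Recall: f is injective if f(a) = f(b) implies a = b.
Suppose f(a) = f(b) in ℤ/43ℤ. Then 17a + 42 ≡ 17b + 42 (mod 43), therefore 17(a − b) ≡ 0 (mod 43).
Since gcd(17, 43) = 1, 17 is invertible modulo 43, thus a − b ≡ 0 (mod 43), i.e. a = b.
We now compute 17⁻¹ mod 43 explicitly. Euclid's algorithm: 43 = 2·17 + 9, 17 = 1·9 + 8, 9 = 1·8 + 1; back-substituting gives 1 = 38·17 − 15·43, so 17⁻¹ ≡ 38 (mod 43).
For any y ∈ ℤ/43ℤ, x = 38(y − 42) mod 43 satisfies f(x) = 17·38(y − 42) + 42 ≡ y (since 17·38 ≡ 1 mod 43). So every y has a preimage.
Therefore f is bijective.
Since f is bijective, we find f⁻¹(36): we need 17x ≡ 36 − 42 ≡ 37 (mod 43). Using 17⁻¹ = 38: x ≡ 38·37 = 1406 = 32·43 + 30, so x = 30.
Check: f(30) = 17·30 + 42 = 552 = 12·43 + 36 ≡ 36 (mod 43).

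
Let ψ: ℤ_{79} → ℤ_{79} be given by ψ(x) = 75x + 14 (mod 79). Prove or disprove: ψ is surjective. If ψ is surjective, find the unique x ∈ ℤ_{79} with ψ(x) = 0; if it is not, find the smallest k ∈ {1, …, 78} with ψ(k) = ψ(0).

Since gcd(75, 79) = 1, 75 is invertible modulo 79. Euclid's algorithm: 79 = 1·75 + 4, 75 = 18·4 + 3, 4 = 1·3 + 1; back-substituting gives 1 = 59·75 − 56·79, so 75⁻¹ ≡ 59 (mod 79).
Then y ↦ 59(y − 14) is a two-sided inverse to ψ, so every y ∈ ℤ_{79} has a preimage.
Hence ψ is surjective.
Since ψ is surjective, we compute ψ⁻¹(0): solve 75x + 14 ≡ 0 (mod 79), i.e. 75x ≡ 65 (mod 79).
Multiplying by 75⁻¹ = 59 gives x ≡ 59·65 = 3835 = 48·79 + 43 ≡ 43 (mod 79).
Check: ψ(43) = 75·43 + 14 = 3239 = 41·79 + 0 ≡ 0 (mod 79).

43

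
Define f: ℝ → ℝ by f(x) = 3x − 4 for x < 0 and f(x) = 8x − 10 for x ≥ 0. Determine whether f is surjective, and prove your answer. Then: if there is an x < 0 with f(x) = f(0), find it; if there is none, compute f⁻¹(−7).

-2

Both pieces are strictly increasing (slopes 3 and 8), so each is injective on its own interval.
The left piece maps (−∞, 0) onto (−∞, −4); the right piece maps [0, ∞) onto [−10, ∞).
The union (−∞, −4) ∪ [−10, ∞) covers ℝ, so f is surjective.
For the follow-up: the images overlap, so an x < 0 with f(x) = f(0) exists. f(0) = −10; solving 3x − 4 = −10 for x < 0 gives x = (−10 + 4)/3 = −2.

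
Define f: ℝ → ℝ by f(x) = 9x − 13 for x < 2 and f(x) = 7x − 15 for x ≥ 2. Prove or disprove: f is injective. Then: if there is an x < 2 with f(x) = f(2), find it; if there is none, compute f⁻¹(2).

Both pieces are strictly increasing (slopes 9 and 7), so each is injective on its own interval.
The left piece maps (−∞, 2) onto (−∞, 5); the right piece maps [2, ∞) onto [−1, ∞).
These images overlap. In particular f(2) = −1 (right piece), and solving 9x − 13 = −1 on the left piece gives x = 4/3 < 2.
So f(4/3) = f(2) with 4/3 ≠ 2, and f is not injective. This x = 4/3 is the requested value below 2.

4/3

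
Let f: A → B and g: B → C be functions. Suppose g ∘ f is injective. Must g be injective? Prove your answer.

No. Take A = {1, 2, 3}, B = {1, 2, 3, 4, 5, 6}, C = {1, 2, 3, 4, 5, 6}, f(a) = a for each a ∈ A, and g(b) = 5 if b ∈ {5, 6} else g(b) = b.
Then g ∘ f = f is injective (A ⊂ B and f is the inclusion), but g(5) = g(6) = 5 with 5 ≠ 6, so g is not injective.

not injective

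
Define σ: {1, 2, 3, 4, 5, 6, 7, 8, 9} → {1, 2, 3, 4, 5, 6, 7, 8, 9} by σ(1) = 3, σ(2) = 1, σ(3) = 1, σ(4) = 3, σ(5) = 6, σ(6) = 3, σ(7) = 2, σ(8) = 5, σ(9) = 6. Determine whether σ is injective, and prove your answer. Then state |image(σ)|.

5

σ(2) = 1 = σ(3) with 2 ≠ 3, so σ is not injective.
The image of σ is {1, 2, 3, 5, 6}, which has 5 elements.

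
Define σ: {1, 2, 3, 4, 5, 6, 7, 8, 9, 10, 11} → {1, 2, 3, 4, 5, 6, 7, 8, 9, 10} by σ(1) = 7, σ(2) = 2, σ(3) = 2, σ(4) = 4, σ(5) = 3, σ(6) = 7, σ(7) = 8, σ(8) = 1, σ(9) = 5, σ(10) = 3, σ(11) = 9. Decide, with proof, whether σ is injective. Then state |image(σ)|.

σ(2) = 2 = σ(3) with 2 ≠ 3, so σ is not injective.
The image of σ is {1, 2, 3, 4, 5, 7, 8, 9}, which has 8 elements.

8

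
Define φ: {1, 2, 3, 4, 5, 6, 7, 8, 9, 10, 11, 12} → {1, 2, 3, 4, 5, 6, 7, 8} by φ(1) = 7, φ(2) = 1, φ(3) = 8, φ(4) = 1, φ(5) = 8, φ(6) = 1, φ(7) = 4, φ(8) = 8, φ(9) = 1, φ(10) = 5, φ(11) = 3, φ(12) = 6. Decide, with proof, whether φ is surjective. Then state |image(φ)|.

No element maps to 2, so φ is not surjective.
The image of φ is {1, 3, 4, 5, 6, 7, 8}, which has 7 elements.

7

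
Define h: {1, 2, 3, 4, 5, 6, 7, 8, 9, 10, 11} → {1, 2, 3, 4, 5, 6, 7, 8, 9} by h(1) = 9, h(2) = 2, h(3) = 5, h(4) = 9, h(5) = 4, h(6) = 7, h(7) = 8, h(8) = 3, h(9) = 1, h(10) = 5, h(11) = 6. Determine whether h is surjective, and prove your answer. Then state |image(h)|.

9

Every element of the codomain has a preimage: 1 = h(9), 2 = h(2), 3 = h(8), 4 = h(5), 5 = h(3), 6 = h(11), 7 = h(6), 8 = h(7), 9 = h(1).
Thus h is surjective.
The image of h is {1, 2, 3, 4, 5, 6, 7, 8, 9}, which has 9 elements.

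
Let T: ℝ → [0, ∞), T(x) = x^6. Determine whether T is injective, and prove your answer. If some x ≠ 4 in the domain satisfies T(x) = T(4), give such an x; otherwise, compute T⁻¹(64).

-4

T(4) = 4096 = (−4)^6 = T(−4) (since 6 is even), with 4 ≠ −4. So T is not injective.
For the follow-up, such an x exists: taking x = −4 ∈ ℝ gives T(−4) = 4096 = T(4) with −4 ≠ 4.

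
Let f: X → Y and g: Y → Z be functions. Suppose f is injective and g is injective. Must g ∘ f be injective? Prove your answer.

injective

Suppose (g ∘ f)(x_1) = (g ∘ f)(x_2), i.e. g(f(x_1)) = g(f(x_2)).
Since g is injective, f(x_1) = f(x_2). Since f is injective, x_1 = x_2. Hence g ∘ f is injective.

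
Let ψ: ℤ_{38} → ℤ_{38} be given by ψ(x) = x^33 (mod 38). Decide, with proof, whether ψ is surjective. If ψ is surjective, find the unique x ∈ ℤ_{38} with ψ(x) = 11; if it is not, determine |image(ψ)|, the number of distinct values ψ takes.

ψ(4): Repeated squaring mod 38: 4^1 ≡ 4, 4^2 ≡ 4² = 16, 4^4 ≡ 16² = 256 ≡ 28, 4^8 ≡ 28² = 784 ≡ 24, 4^16 ≡ 24² = 576 ≡ 6, 4^32 ≡ 6² = 36. Since 33 = 32 + 1, 4^33 ≡ 36·4: 36·4 = 144 ≡ 30. So 4^33 ≡ 30 (mod 38).
ψ(6): Repeated squaring mod 38: 6^1 ≡ 6, 6^2 ≡ 6² = 36, 6^4 ≡ 36² = 1296 ≡ 4, 6^8 ≡ 4² = 16, 6^16 ≡ 16² = 256 ≡ 28, 6^32 ≡ 28² = 784 ≡ 24. Since 33 = 32 + 1, 6^33 ≡ 24·6: 24·6 = 144 ≡ 30. So 6^33 ≡ 30 (mod 38).
So ψ(4) = ψ(6) = 30 while 4 ≠ 6, so ψ is not injective.
A non-injective map from the 38-element set ℤ_{38} to itself takes at most 37 distinct values, so it cannot be surjective. Hence ψ is not surjective.
Since ψ is not surjective, we determine |image(ψ)|. Computing x^33 mod 38 for each x (by repeated squaring, reducing mod 38 at every step), the values ψ(0), ψ(1), …, ψ(37) are: 0, 1, 12, 31, 30, 7, 30, 1, 18, 11, 8, 1, 18, 27, 12, 27, 26, 7, 18, 19, 20, 31, 12, 11, 26, 11, 20, 37, 30, 27, 20, 37, 8, 31, 8, 7, 26, 37.
The distinct values are {0, 1, 7, 8, 11, 12, 18, 19, 20, 26, 27, 30, 31, 37}; there are 14 of them.

14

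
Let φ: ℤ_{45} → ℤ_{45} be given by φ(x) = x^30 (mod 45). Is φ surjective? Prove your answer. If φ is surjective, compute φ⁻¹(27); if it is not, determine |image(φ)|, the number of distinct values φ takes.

φ(1) = 1^30 = 1.
φ(4): Repeated squaring mod 45: 4^1 ≡ 4, 4^2 ≡ 4² = 16, 4^4 ≡ 16² = 256 ≡ 31, 4^8 ≡ 31² = 961 ≡ 16, 4^16 ≡ 16² = 256 ≡ 31. Since 30 = 16 + 8 + 4 + 2, 4^30 ≡ 31·16·31·16: 31·16 = 496 ≡ 1, then 1·31 = 31, then 31·16 = 496 ≡ 1. So 4^30 ≡ 1 (mod 45).
So φ(1) = φ(4) = 1 while 1 ≠ 4, therefore φ is not injective.
A non-injective map from the 45-element set ℤ_{45} to itself takes at most 44 distinct values, so it cannot be surjective. Thus φ is not surjective.
Since φ is not surjective, we determine |image(φ)|. Computing x^30 mod 45 for each x (by repeated squaring, reducing mod 45 at every step), the values φ(0), φ(1), …, φ(44) are: 0, 1, 19, 9, 1, 10, 36, 19, 19, 36, 10, 1, 9, 19, 1, 0, 1, 19, 9, 1, 10, 36, 19, 19, 36, 10, 1, 9, 19, 1, 0, 1, 19, 9, 1, 10, 36, 19, 19, 36, 10, 1, 9, 19, 1.
The distinct values are {0, 1, 9, 10, 19, 36}; there are 6 of them.

6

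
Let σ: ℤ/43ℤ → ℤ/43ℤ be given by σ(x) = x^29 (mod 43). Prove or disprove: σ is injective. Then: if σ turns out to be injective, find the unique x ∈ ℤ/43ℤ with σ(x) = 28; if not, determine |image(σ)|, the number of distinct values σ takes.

Since 43 is prime, the nonzero elements of ℤ/43ℤ form a cyclic group of order 42.
As gcd(29, 42) = 1, raising to the 29th power is a bijection on this group: if s^29 ≡ t^29 then (st^{−1})^29 = 1, and the only element of order dividing gcd(29, 42) = 1 is 1, so s = t.
With σ(0) = 0 this makes σ injective on all of ℤ/43ℤ, hence bijective (finite equal-size domain and codomain). In particular σ is injective.
Since σ is injective, we find the preimage of 28. The inverse of x ↦ x^29 on (ℤ/43ℤ)^× is x ↦ x^29, because 29·29 = 841 = 20·42 + 1 ≡ 1 (mod 42) and x^{42} = 1 for x ≠ 0 (Fermat). So σ⁻¹(28) = 28^29 mod 43.
Repeated squaring mod 43: 28^1 ≡ 28, 28^2 ≡ 28² = 784 ≡ 10, 28^4 ≡ 10² = 100 ≡ 14, 28^8 ≡ 14² = 196 ≡ 24, 28^16 ≡ 24² = 576 ≡ 17. Since 29 = 16 + 8 + 4 + 1, 28^29 ≡ 17·24·14·28: 17·24 = 408 ≡ 21, then 21·14 = 294 ≡ 36, then 36·28 = 1008 ≡ 19. So 28^29 ≡ 19 (mod 43).
Hence σ⁻¹(28) = 19.

19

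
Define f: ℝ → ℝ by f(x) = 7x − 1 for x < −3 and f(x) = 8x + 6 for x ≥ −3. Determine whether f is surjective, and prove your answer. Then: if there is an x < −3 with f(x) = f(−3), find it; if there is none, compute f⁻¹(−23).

-22/7

Both pieces are strictly increasing (slopes 7 and 8), so each is injective on its own interval.
The left piece maps (−∞, −3) onto (−∞, −22); the right piece maps [−3, ∞) onto [−18, ∞).
The union (−∞, −22) ∪ [−18, ∞) omits the interval between −22 and −18; in particular −22 has no preimage. So f is not surjective.
Because the two images are disjoint, no x < −3 has f(x) = f(−3), so we compute f⁻¹(−23): −23 lies in (−∞, −22), so solve 7x − 1 = −23: x = (−23 + 1)/7 = −22/7.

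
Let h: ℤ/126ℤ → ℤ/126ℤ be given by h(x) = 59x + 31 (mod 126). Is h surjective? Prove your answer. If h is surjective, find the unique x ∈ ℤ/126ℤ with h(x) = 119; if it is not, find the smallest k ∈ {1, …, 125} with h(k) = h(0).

104

By definition, h is surjective if every y in the codomain equals h(x) for some x in the domain.
Since gcd(59, 126) = 1, 59 is invertible modulo 126. Euclid's algorithm: 126 = 2·59 + 8, 59 = 7·8 + 3, 8 = 2·3 + 2, 3 = 1·2 + 1; back-substituting gives 1 = 47·59 − 22·126, so 59⁻¹ ≡ 47 (mod 126).
For any y ∈ ℤ/126ℤ, x = 47(y − 31) mod 126 satisfies h(x) = 59·47(y − 31) + 31 ≡ y (since 59·47 ≡ 1 mod 126). So every y has a preimage.
Therefore h is surjective.
Since h is surjective, we compute h⁻¹(119): solve 59x + 31 ≡ 119 (mod 126), i.e. 59x ≡ 88 (mod 126).
Multiplying by 59⁻¹ = 47 gives x ≡ 47·88 = 4136 = 32·126 + 104 ≡ 104 (mod 126).
Check: h(104) = 59·104 + 31 = 6167 = 48·126 + 119 ≡ 119 (mod 126).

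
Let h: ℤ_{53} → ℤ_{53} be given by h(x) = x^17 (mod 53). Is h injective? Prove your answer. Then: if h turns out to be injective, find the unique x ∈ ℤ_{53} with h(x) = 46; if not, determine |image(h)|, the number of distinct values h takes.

Since 53 is prime, the nonzero elements of ℤ_{53} form a cyclic group of order 52.
As gcd(17, 52) = 1, raising to the 17th power is a bijection on this group: if x_1^17 ≡ x_2^17 then (x_1x_2^{−1})^17 = 1, and the only element of order dividing gcd(17, 52) = 1 is 1, so x_1 = x_2.
With h(0) = 0 this makes h injective on all of ℤ_{53}, hence bijective (finite equal-size domain and codomain). In particular h is injective.
Since h is injective, we find the preimage of 46. The inverse of x ↦ x^17 on (ℤ_{53})^× is x ↦ x^49, because 17·49 = 833 = 16·52 + 1 ≡ 1 (mod 52) and x^{52} = 1 for x ≠ 0 (Fermat). So h⁻¹(46) = 46^49 mod 53.
Repeated squaring mod 53: 46^1 ≡ 46, 46^2 ≡ 46² = 2116 ≡ 49, 46^4 ≡ 49² = 2401 ≡ 16, 46^8 ≡ 16² = 256 ≡ 44, 46^16 ≡ 44² = 1936 ≡ 28, 46^32 ≡ 28² = 784 ≡ 42. Since 49 = 32 + 16 + 1, 46^49 ≡ 42·28·46: 42·28 = 1176 ≡ 10, then 10·46 = 460 ≡ 36. So 46^49 ≡ 36 (mod 53).
Hence h⁻¹(46) = 36.

36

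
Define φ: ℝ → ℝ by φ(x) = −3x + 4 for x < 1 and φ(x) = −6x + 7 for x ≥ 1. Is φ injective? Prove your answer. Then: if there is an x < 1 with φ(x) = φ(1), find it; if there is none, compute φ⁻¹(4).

0

Both pieces are strictly decreasing (slopes −3 and −6), so each is injective on its own interval.
The left piece maps (−∞, 1) onto (1, ∞); the right piece maps [1, ∞) onto (−∞, 1].
These images are disjoint, so no value is attained by both pieces. So φ is injective.
Because the two images are disjoint, no x < 1 has φ(x) = φ(1), so we compute φ⁻¹(4): 4 lies in (1, ∞), so solve −3x + 4 = 4: x = (4 − 4)/(−3) = 0.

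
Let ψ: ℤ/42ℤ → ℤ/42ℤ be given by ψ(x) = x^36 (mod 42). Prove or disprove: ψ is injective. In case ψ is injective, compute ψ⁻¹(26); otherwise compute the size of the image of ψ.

ψ(2): Repeated squaring mod 42: 2^1 ≡ 2, 2^2 ≡ 2² = 4, 2^4 ≡ 4² = 16, 2^8 ≡ 16² = 256 ≡ 4, 2^16 ≡ 4² = 16, 2^32 ≡ 16² = 256 ≡ 4. Since 36 = 32 + 4, 2^36 ≡ 4·16: 4·16 = 64 ≡ 22. So 2^36 ≡ 22 (mod 42).
ψ(4): Repeated squaring mod 42: 4^1 ≡ 4, 4^2 ≡ 4² = 16, 4^4 ≡ 16² = 256 ≡ 4, 4^8 ≡ 4² = 16, 4^16 ≡ 16² = 256 ≡ 4, 4^32 ≡ 4² = 16. Since 36 = 32 + 4, 4^36 ≡ 16·4: 16·4 = 64 ≡ 22. So 4^36 ≡ 22 (mod 42).
So ψ(2) = ψ(4) = 22 while 2 ≠ 4, therefore ψ is not injective.
Since ψ is not injective, we determine |image(ψ)|. Computing x^36 mod 42 for each x (by repeated squaring, reducing mod 42 at every step), the values ψ(0), ψ(1), …, ψ(41) are: 0, 1, 22, 15, 22, 1, 36, 7, 22, 15, 22, 1, 36, 1, 28, 15, 22, 1, 36, 1, 22, 21, 22, 1, 36, 1, 22, 15, 28, 1, 36, 1, 22, 15, 22, 7, 36, 1, 22, 15, 22, 1.
The distinct values are {0, 1, 7, 15, 21, 22, 28, 36}; there are 8 of them.

8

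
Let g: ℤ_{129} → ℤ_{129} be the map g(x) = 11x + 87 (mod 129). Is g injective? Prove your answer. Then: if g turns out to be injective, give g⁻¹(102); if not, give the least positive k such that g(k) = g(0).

If g(x_1) = g(x_2), then 11x_1 ≡ 11x_2 (mod 129). Because gcd(11, 129) = 1, we may cancel 11 to get x_1 ≡ x_2 (mod 129).
So g is injective.
We now compute 11⁻¹ mod 129 explicitly. Euclid's algorithm: 129 = 11·11 + 8, 11 = 1·8 + 3, 8 = 2·3 + 2, 3 = 1·2 + 1; back-substituting gives 1 = 47·11 − 4·129, so 11⁻¹ ≡ 47 (mod 129).
Since g is injective, we find g⁻¹(102): we need 11x ≡ 102 − 87 ≡ 15 (mod 129). Using 11⁻¹ = 47: x ≡ 47·15 = 705 = 5·129 + 60, so x = 60.
Check: g(60) = 11·60 + 87 = 747 = 5·129 + 102 ≡ 102 (mod 129).

60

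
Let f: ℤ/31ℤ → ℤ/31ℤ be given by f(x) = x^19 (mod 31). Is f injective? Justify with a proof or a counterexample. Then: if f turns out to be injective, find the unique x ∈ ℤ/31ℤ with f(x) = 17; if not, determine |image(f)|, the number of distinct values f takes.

Since 31 is prime, the nonzero elements of ℤ/31ℤ form a cyclic group of order 30.
As gcd(19, 30) = 1, raising to the 19th power is a bijection on this group: if s^19 ≡ t^19 then (st^{−1})^19 = 1, and the only element of order dividing gcd(19, 30) = 1 is 1, so s = t.
With f(0) = 0 this makes f injective on all of ℤ/31ℤ, hence bijective (finite equal-size domain and codomain). In particular f is injective.
Since f is injective, we find the preimage of 17. The inverse of x ↦ x^19 on (ℤ/31ℤ)^× is x ↦ x^19, because 19·19 = 361 = 12·30 + 1 ≡ 1 (mod 30) and x^{30} = 1 for x ≠ 0 (Fermat). So f⁻¹(17) = 17^19 mod 31.
Repeated squaring mod 31: 17^1 ≡ 17, 17^2 ≡ 17² = 289 ≡ 10, 17^4 ≡ 10² = 100 ≡ 7, 17^8 ≡ 7² = 49 ≡ 18, 17^16 ≡ 18² = 324 ≡ 14. Since 19 = 16 + 2 + 1, 17^19 ≡ 14·10·17: 14·10 = 140 ≡ 16, then 16·17 = 272 ≡ 24. So 17^19 ≡ 24 (mod 31).
Hence f⁻¹(17) = 24.

24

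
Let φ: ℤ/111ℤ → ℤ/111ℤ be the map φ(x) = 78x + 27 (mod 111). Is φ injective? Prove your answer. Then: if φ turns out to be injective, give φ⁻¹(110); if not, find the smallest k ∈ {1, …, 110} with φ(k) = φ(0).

Recall that injectivity means: for all u, v in the domain, φ(u) = φ(v) implies u = v.
We have gcd(78, 111) = 3 > 1. Taking u = 0 and v = 37: φ(0) = 27 and φ(37) = 78·37 + 27 = 2913 ≡ 27 (mod 111).
So φ(0) = φ(37) while 0 ≠ 37, thus φ is not injective.
Since φ is not injective, we find the least positive k with φ(k) = φ(0): this means 78k ≡ 0 (mod 111), i.e. 111 ∣ 78k. Since gcd(78, 111) = 3, dividing through by 3 this holds exactly when 37 ∣ 26k, and as gcd(26, 37) = 1, exactly when 37 ∣ k.
The smallest positive such k is 37.

37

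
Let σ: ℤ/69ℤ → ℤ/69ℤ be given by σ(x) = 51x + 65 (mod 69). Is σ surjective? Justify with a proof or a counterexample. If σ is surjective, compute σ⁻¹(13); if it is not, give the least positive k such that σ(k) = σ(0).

23

Since gcd(51, 69) = 3, we have 51x ≡ 0 (mod 3) for all x, so σ(x) ≡ 2 (mod 3).
But 0 ≢ 2 (mod 3), so 0 ∈ ℤ/69ℤ has no preimage. So σ is not surjective.
Since σ is not surjective, we find the least positive k with σ(k) = σ(0): this means 51k ≡ 0 (mod 69), i.e. 69 ∣ 51k. Since gcd(51, 69) = 3, dividing through by 3 this holds exactly when 23 ∣ 17k, and as gcd(17, 23) = 1, exactly when 23 ∣ k.
The smallest positive such k is 23.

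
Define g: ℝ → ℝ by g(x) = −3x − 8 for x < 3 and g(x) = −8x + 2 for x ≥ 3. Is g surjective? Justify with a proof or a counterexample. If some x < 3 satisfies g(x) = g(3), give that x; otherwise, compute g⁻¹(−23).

25/8

Both pieces are strictly decreasing (slopes −3 and −8), so each is injective on its own interval.
The left piece maps (−∞, 3) onto (−17, ∞); the right piece maps [3, ∞) onto (−∞, −22].
The union (−17, ∞) ∪ (−∞, −22] omits the interval between −17 and −22; in particular −17 has no preimage. So g is not surjective.
Because the two images are disjoint, no x < 3 has g(x) = g(3), so we compute g⁻¹(−23): −23 lies in (−∞, −22], so solve −8x + 2 = −23: x = (−23 − 2)/(−8) = 25/8.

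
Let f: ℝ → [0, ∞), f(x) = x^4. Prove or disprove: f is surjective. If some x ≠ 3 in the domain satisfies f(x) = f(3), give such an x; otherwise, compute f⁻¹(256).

-3

For any y ∈ [0, ∞), x = y^{1/4} ∈ ℝ satisfies x^4 = y, so f is surjective.
For the follow-up, such an x exists: taking x = −3 ∈ ℝ gives f(−3) = 81 = f(3) with −3 ≠ 3.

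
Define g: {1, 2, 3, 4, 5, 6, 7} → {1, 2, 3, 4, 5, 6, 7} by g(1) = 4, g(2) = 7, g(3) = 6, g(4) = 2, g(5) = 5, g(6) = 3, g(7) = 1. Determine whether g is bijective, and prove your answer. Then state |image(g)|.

The values 4, 7, 6, 2, 5, 3, 1 are a permutation of {1, 2, 3, 4, 5, 6, 7}: each element appears exactly once.
So g is injective and surjective, hence bijective.
The image of g is {1, 2, 3, 4, 5, 6, 7}, which has 7 elements.

7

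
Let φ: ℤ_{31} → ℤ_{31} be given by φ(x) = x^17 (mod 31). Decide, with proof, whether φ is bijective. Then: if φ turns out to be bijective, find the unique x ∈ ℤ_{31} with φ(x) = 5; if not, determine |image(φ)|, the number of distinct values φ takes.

25

Since 31 is prime, the nonzero elements of ℤ_{31} form a cyclic group of order 30.
As gcd(17, 30) = 1, raising to the 17th power is a bijection on this group: if s^17 ≡ t^17 then (st^{−1})^17 = 1, and the only element of order dividing gcd(17, 30) = 1 is 1, so s = t.
With φ(0) = 0 this makes φ injective on all of ℤ_{31}, hence bijective (finite equal-size domain and codomain). In particular φ is bijective.
Since φ is bijective, we find the preimage of 5. The inverse of x ↦ x^17 on (ℤ_{31})^× is x ↦ x^23, because 17·23 = 391 = 13·30 + 1 ≡ 1 (mod 30) and x^{30} = 1 for x ≠ 0 (Fermat). So φ⁻¹(5) = 5^23 mod 31.
Repeated squaring mod 31: 5^1 ≡ 5, 5^2 ≡ 5² = 25, 5^4 ≡ 25² = 625 ≡ 5, 5^8 ≡ 5² = 25, 5^16 ≡ 25² = 625 ≡ 5. Since 23 = 16 + 4 + 2 + 1, 5^23 ≡ 5·5·25·5: 5·5 = 25, then 25·25 = 625 ≡ 5, then 5·5 = 25. So 5^23 ≡ 25 (mod 31).
Hence φ⁻¹(5) = 25.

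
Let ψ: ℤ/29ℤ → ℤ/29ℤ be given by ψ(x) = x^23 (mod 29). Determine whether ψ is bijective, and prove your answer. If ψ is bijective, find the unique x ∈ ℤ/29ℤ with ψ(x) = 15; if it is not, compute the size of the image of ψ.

Since 29 is prime, the nonzero elements of ℤ/29ℤ form a cyclic group of order 28.
As gcd(23, 28) = 1, raising to the 23rd power is a bijection on this group: if s^23 ≡ t^23 then (st^{−1})^23 = 1, and the only element of order dividing gcd(23, 28) = 1 is 1, so s = t.
With ψ(0) = 0 this makes ψ injective on all of ℤ/29ℤ, hence bijective (finite equal-size domain and codomain). In particular ψ is bijective.
Since ψ is bijective, we find the preimage of 15. The inverse of x ↦ x^23 on (ℤ/29ℤ)^× is x ↦ x^11, because 23·11 = 253 = 9·28 + 1 ≡ 1 (mod 28) and x^{28} = 1 for x ≠ 0 (Fermat). So ψ⁻¹(15) = 15^11 mod 29.
Repeated squaring mod 29: 15^1 ≡ 15, 15^2 ≡ 15² = 225 ≡ 22, 15^4 ≡ 22² = 484 ≡ 20, 15^8 ≡ 20² = 400 ≡ 23. Since 11 = 8 + 2 + 1, 15^11 ≡ 23·22·15: 23·22 = 506 ≡ 13, then 13·15 = 195 ≡ 21. So 15^11 ≡ 21 (mod 29).
Hence ψ⁻¹(15) = 21.

21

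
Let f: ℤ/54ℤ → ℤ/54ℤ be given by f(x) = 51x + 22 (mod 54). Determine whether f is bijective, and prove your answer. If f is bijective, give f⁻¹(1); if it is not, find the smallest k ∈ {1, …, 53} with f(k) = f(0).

18

We have gcd(51, 54) = 3 > 1. Taking x_1 = 0 and x_2 = 18: f(0) = 22 and f(18) = 51·18 + 22 = 940 ≡ 22 (mod 54).
So f(0) = f(18) while 0 ≠ 18, hence f is not injective, hence not bijective.
Since f is not bijective, we find the least positive k with f(k) = f(0): this means 51k ≡ 0 (mod 54), i.e. 54 ∣ 51k. Since gcd(51, 54) = 3, dividing through by 3 this holds exactly when 18 ∣ 17k, and as gcd(17, 18) = 1, exactly when 18 ∣ k.
The smallest positive such k is 18.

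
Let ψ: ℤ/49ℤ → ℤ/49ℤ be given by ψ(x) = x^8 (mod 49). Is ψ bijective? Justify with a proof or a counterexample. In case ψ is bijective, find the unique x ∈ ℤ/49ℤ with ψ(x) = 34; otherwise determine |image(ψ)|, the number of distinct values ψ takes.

ψ(0) = 0^8 = 0.
ψ(7): Repeated squaring mod 49: 7^1 ≡ 7, 7^2 ≡ 7² = 49 ≡ 0, 7^4 ≡ 0² = 0, 7^8 ≡ 0² = 0. So 7^8 ≡ 0 (mod 49).
So ψ(0) = ψ(7) = 0 while 0 ≠ 7, hence ψ is not injective, hence not bijective.
Since ψ is not bijective, we determine |image(ψ)|. Computing x^8 mod 49 for each x (by repeated squaring, reducing mod 49 at every step), the values ψ(0), ψ(1), …, ψ(48) are: 0, 1, 11, 44, 23, 46, 43, 0, 8, 25, 16, 2, 32, 36, 0, 15, 39, 37, 30, 18, 29, 0, 22, 4, 9, 9, 4, 22, 0, 29, 18, 30, 37, 39, 15, 0, 36, 32, 2, 16, 25, 8, 0, 43, 46, 23, 44, 11, 1.
The distinct values are {0, 1, 2, 4, 8, 9, 11, 15, 16, 18, 22, 23, 25, 29, 30, 32, 36, 37, 39, 43, 44, 46}; there are 22 of them.

22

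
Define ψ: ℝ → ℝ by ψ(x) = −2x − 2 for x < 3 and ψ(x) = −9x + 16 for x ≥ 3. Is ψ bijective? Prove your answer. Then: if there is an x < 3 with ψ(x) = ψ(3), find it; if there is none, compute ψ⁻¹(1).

-3/2

Both pieces are strictly decreasing (slopes −2 and −9), so each is injective on its own interval.
The left piece maps (−∞, 3) onto (−8, ∞); the right piece maps [3, ∞) onto (−∞, −11].
The images leave a gap (−8 has no preimage), so ψ is not surjective, hence not bijective.
Because the two images are disjoint, no x < 3 has ψ(x) = ψ(3), so we compute ψ⁻¹(1): 1 lies in (−8, ∞), so solve −2x − 2 = 1: x = (1 + 2)/(−2) = −3/2.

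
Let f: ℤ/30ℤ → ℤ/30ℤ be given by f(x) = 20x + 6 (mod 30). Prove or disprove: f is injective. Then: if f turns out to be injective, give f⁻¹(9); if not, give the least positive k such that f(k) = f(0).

3

We have gcd(20, 30) = 10 > 1. Taking x_1 = 0 and x_2 = 3: f(0) = 6 and f(3) = 20·3 + 6 = 66 ≡ 6 (mod 30).
So f(0) = f(3) while 0 ≠ 3, so f is not injective.
Since f is not injective, we find the least positive k with f(k) = f(0): this means 20k ≡ 0 (mod 30), i.e. 30 ∣ 20k. Since gcd(20, 30) = 10, dividing through by 10 this holds exactly when 3 ∣ 2k, and as gcd(2, 3) = 1, exactly when 3 ∣ k.
The smallest positive such k is 3.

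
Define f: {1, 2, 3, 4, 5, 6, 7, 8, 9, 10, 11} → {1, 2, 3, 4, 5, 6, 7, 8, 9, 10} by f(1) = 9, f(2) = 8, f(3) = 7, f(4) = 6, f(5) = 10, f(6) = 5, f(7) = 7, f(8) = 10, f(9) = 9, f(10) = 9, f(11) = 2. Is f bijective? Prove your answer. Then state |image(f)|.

f(3) = 7 = f(7) with 3 ≠ 7, so f is not injective, hence not bijective.
The image of f is {2, 5, 6, 7, 8, 9, 10}, which has 7 elements.

7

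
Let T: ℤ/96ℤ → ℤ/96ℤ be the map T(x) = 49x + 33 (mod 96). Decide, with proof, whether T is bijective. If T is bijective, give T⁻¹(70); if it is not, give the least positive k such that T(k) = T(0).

Recall that injectivity means: for all u, v in the domain, T(u) = T(v) implies u = v.
If T(u) = T(v), then 49u ≡ 49v (mod 96). Because gcd(49, 96) = 1, we may cancel 49 to get u ≡ v (mod 96).
We now compute 49⁻¹ mod 96 explicitly. Euclid's algorithm: 96 = 1·49 + 47, 49 = 1·47 + 2, 47 = 23·2 + 1; back-substituting gives 1 = 49·49 − 25·96, so 49⁻¹ ≡ 49 (mod 96).
For any y ∈ ℤ/96ℤ, x = 49(y − 33) mod 96 satisfies T(x) = 49·49(y − 33) + 33 ≡ y (since 49·49 ≡ 1 mod 96). So every y has a preimage.
Thus T is bijective.
Since T is bijective, we find T⁻¹(70): we need 49x ≡ 70 − 33 ≡ 37 (mod 96). Using 49⁻¹ = 49: x ≡ 49·37 = 1813 = 18·96 + 85, so x = 85.
Check: T(85) = 49·85 + 33 = 4198 = 43·96 + 70 ≡ 70 (mod 96).

85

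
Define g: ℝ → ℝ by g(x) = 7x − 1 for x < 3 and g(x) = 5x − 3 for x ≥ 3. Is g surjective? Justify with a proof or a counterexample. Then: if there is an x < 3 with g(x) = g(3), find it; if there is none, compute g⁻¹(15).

13/7

Both pieces are strictly increasing (slopes 7 and 5), so each is injective on its own interval.
The left piece maps (−∞, 3) onto (−∞, 20); the right piece maps [3, ∞) onto [12, ∞).
The union (−∞, 20) ∪ [12, ∞) covers ℝ, so g is surjective.
For the follow-up: the images overlap, so an x < 3 with g(x) = g(3) exists. g(3) = 12; solving 7x − 1 = 12 for x < 3 gives x = (12 + 1)/7 = 13/7.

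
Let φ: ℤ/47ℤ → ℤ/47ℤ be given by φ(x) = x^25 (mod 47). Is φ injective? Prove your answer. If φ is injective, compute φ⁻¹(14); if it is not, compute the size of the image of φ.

Since 47 is prime, the nonzero elements of ℤ/47ℤ form a cyclic group of order 46.
As gcd(25, 46) = 1, raising to the 25th power is a bijection on this group: if u^25 ≡ v^25 then (uv^{−1})^25 = 1, and the only element of order dividing gcd(25, 46) = 1 is 1, so u = v.
With φ(0) = 0 this makes φ injective on all of ℤ/47ℤ, hence bijective (finite equal-size domain and codomain). In particular φ is injective.
Since φ is injective, we find the preimage of 14. The inverse of x ↦ x^25 on (ℤ/47ℤ)^× is x ↦ x^35, because 25·35 = 875 = 19·46 + 1 ≡ 1 (mod 46) and x^{46} = 1 for x ≠ 0 (Fermat). So φ⁻¹(14) = 14^35 mod 47.
Repeated squaring mod 47: 14^1 ≡ 14, 14^2 ≡ 14² = 196 ≡ 8, 14^4 ≡ 8² = 64 ≡ 17, 14^8 ≡ 17² = 289 ≡ 7, 14^16 ≡ 7² = 49 ≡ 2, 14^32 ≡ 2² = 4. Since 35 = 32 + 2 + 1, 14^35 ≡ 4·8·14: 4·8 = 32, then 32·14 = 448 ≡ 25. So 14^35 ≡ 25 (mod 47).
Hence φ⁻¹(14) = 25.

25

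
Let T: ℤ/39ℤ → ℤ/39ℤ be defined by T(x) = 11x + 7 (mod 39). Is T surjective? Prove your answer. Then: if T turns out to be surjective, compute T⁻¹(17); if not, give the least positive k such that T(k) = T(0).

8

Since gcd(11, 39) = 1, 11 is invertible modulo 39. Euclid's algorithm: 39 = 3·11 + 6, 11 = 1·6 + 5, 6 = 1·5 + 1; back-substituting gives 1 = 32·11 − 9·39, so 11⁻¹ ≡ 32 (mod 39).
For any y ∈ ℤ/39ℤ, x = 32(y − 7) mod 39 satisfies T(x) = 11·32(y − 7) + 7 ≡ y (since 11·32 ≡ 1 mod 39). So every y has a preimage.
Thus T is surjective.
Since T is surjective, we compute T⁻¹(17): solve 11x + 7 ≡ 17 (mod 39), i.e. 11x ≡ 10 (mod 39).
Multiplying by 11⁻¹ = 32 gives x ≡ 32·10 = 320 = 8·39 + 8 ≡ 8 (mod 39).
Check: T(8) = 11·8 + 7 = 95 = 2·39 + 17 ≡ 17 (mod 39).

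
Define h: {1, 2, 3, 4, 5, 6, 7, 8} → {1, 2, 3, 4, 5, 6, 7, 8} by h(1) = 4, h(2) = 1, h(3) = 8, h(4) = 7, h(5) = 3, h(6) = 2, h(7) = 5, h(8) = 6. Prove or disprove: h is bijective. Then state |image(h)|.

The values 4, 1, 8, 7, 3, 2, 5, 6 are a permutation of {1, 2, 3, 4, 5, 6, 7, 8}: each element appears exactly once.
So h is injective and surjective, hence bijective.
The image of h is {1, 2, 3, 4, 5, 6, 7, 8}, which has 8 elements.

8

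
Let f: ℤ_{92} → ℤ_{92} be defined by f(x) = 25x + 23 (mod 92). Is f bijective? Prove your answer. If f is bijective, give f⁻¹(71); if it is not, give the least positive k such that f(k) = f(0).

24

If f(u) = f(v), then 25u ≡ 25v (mod 92). Because gcd(25, 92) = 1, we may cancel 25 to get u ≡ v (mod 92).
We now compute 25⁻¹ mod 92 explicitly. Euclid's algorithm: 92 = 3·25 + 17, 25 = 1·17 + 8, 17 = 2·8 + 1; back-substituting gives 1 = 81·25 − 22·92, so 25⁻¹ ≡ 81 (mod 92).
For any y ∈ ℤ_{92}, x = 81(y − 23) mod 92 satisfies f(x) = 25·81(y − 23) + 23 ≡ y (since 25·81 ≡ 1 mod 92). So every y has a preimage.
Thus f is bijective.
Since f is bijective, we compute f⁻¹(71): solve 25x + 23 ≡ 71 (mod 92), i.e. 25x ≡ 48 (mod 92).
Multiplying by 25⁻¹ = 81 gives x ≡ 81·48 = 3888 = 42·92 + 24 ≡ 24 (mod 92).
Check: f(24) = 25·24 + 23 = 623 = 6·92 + 71 ≡ 71 (mod 92).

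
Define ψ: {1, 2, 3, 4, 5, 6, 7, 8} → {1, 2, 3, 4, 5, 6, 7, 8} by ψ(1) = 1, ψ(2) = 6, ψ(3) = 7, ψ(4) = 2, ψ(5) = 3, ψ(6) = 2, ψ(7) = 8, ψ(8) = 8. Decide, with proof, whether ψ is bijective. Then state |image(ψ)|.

ψ(4) = 2 = ψ(6) with 4 ≠ 6, so ψ is not injective, hence not bijective.
The image of ψ is {1, 2, 3, 6, 7, 8}, which has 6 elements.

6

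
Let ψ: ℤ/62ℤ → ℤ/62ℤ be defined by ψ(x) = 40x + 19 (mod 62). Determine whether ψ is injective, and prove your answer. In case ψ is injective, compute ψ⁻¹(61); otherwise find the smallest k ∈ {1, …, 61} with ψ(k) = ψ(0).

We have gcd(40, 62) = 2 > 1. Taking u = 0 and v = 31: ψ(0) = 19 and ψ(31) = 40·31 + 19 = 1259 ≡ 19 (mod 62).
So ψ(0) = ψ(31) while 0 ≠ 31, hence ψ is not injective.
Since ψ is not injective, we find the least positive k with ψ(k) = ψ(0): this means 40k ≡ 0 (mod 62), i.e. 62 ∣ 40k. Since gcd(40, 62) = 2, dividing through by 2 this holds exactly when 31 ∣ 20k, and as gcd(20, 31) = 1, exactly when 31 ∣ k.
The smallest positive such k is 31.

31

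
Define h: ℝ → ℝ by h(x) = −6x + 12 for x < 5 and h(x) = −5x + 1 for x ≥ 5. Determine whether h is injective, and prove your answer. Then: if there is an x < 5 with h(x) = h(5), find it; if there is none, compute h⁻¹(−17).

29/6

Both pieces are strictly decreasing (slopes −6 and −5), so each is injective on its own interval.
The left piece maps (−∞, 5) onto (−18, ∞); the right piece maps [5, ∞) onto (−∞, −24].
These images are disjoint, so no value is attained by both pieces. Therefore h is injective.
Because the two images are disjoint, no x < 5 has h(x) = h(5), so we compute h⁻¹(−17): −17 lies in (−18, ∞), so solve −6x + 12 = −17: x = (−17 − 12)/(−6) = 29/6.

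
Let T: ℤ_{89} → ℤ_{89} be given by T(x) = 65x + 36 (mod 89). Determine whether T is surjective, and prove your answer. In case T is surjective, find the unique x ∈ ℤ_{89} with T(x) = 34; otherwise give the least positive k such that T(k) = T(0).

Since gcd(65, 89) = 1, 65 is invertible modulo 89. Euclid's algorithm: 89 = 1·65 + 24, 65 = 2·24 + 17, 24 = 1·17 + 7, 17 = 2·7 + 3, 7 = 2·3 + 1; back-substituting gives 1 = 63·65 − 46·89, so 65⁻¹ ≡ 63 (mod 89).
Then y ↦ 63(y − 36) is a two-sided inverse to T, so every y ∈ ℤ_{89} has a preimage.
Hence T is surjective.
Since T is surjective, we find T⁻¹(34): we need 65x ≡ 34 − 36 ≡ 87 (mod 89). Using 65⁻¹ = 63: x ≡ 63·87 = 5481 = 61·89 + 52, so x = 52.
Check: T(52) = 65·52 + 36 = 3416 = 38·89 + 34 ≡ 34 (mod 89).

52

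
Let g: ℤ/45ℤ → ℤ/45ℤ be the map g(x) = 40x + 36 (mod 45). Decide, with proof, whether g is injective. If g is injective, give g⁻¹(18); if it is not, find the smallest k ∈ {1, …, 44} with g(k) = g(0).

We have gcd(40, 45) = 5 > 1. Taking x_1 = 0 and x_2 = 9: g(0) = 36 and g(9) = 40·9 + 36 = 396 ≡ 36 (mod 45).
So g(0) = g(9) while 0 ≠ 9, hence g is not injective.
Since g is not injective, we find the least positive k with g(k) = g(0): this means 40k ≡ 0 (mod 45), i.e. 45 ∣ 40k. Since gcd(40, 45) = 5, dividing through by 5 this holds exactly when 9 ∣ 8k, and as gcd(8, 9) = 1, exactly when 9 ∣ k.
The smallest positive such k is 9.

9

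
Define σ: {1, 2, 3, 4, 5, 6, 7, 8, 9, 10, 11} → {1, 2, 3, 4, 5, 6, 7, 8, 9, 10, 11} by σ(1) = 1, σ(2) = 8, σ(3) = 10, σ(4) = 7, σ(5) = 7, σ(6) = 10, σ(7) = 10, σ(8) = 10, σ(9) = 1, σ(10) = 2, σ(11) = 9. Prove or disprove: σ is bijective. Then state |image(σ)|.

σ(4) = 7 = σ(5) with 4 ≠ 5, so σ is not injective, hence not bijective.
The image of σ is {1, 2, 7, 8, 9, 10}, which has 6 elements.

6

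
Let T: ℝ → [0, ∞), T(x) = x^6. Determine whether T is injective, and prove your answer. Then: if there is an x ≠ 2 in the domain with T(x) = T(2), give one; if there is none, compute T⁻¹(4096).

T(2) = 64 = (−2)^6 = T(−2) (since 6 is even), with 2 ≠ −2. So T is not injective.
For the follow-up, such an x exists: taking x = −2 ∈ ℝ gives T(−2) = 64 = T(2) with −2 ≠ 2.

-2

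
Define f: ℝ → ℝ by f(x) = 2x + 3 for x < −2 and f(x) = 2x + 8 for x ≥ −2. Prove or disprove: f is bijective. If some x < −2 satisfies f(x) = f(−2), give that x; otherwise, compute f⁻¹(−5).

Both pieces are strictly increasing (slopes 2 and 2), so each is injective on its own interval.
The left piece maps (−∞, −2) onto (−∞, −1); the right piece maps [−2, ∞) onto [4, ∞).
The images leave a gap (−1 has no preimage), so f is not surjective, hence not bijective.
Because the two images are disjoint, no x < −2 has f(x) = f(−2), so we compute f⁻¹(−5): −5 lies in (−∞, −1), so solve 2x + 3 = −5: x = (−5 − 3)/2 = −4.

-4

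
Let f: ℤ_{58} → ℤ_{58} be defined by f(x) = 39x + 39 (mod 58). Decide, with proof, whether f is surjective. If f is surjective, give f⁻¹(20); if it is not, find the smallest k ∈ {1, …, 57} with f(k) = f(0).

Recall that f is surjective if every y in the codomain equals f(x) for some x in the domain.
Since gcd(39, 58) = 1, 39 is invertible modulo 58. Euclid's algorithm: 58 = 1·39 + 19, 39 = 2·19 + 1; back-substituting gives 1 = 3·39 − 2·58, so 39⁻¹ ≡ 3 (mod 58).
For any y ∈ ℤ_{58}, x = 3(y − 39) mod 58 satisfies f(x) = 39·3(y − 39) + 39 ≡ y (since 39·3 ≡ 1 mod 58). So every y has a preimage.
Thus f is surjective.
Since f is surjective, we compute f⁻¹(20): solve 39x + 39 ≡ 20 (mod 58), i.e. 39x ≡ 39 (mod 58).
Multiplying by 39⁻¹ = 3 gives x ≡ 3·39 = 117 = 2·58 + 1 ≡ 1 (mod 58).
Check: f(1) = 39·1 + 39 = 78 = 1·58 + 20 ≡ 20 (mod 58).

1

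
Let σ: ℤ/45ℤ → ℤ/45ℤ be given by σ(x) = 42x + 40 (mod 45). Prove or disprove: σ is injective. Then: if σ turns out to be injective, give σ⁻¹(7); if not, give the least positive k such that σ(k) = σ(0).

15

We have gcd(42, 45) = 3 > 1. Taking u = 0 and v = 15: σ(0) = 40 and σ(15) = 42·15 + 40 = 670 ≡ 40 (mod 45).
So σ(0) = σ(15) while 0 ≠ 15, therefore σ is not injective.
Since σ is not injective, we find the least positive k with σ(k) = σ(0): this means 42k ≡ 0 (mod 45), i.e. 45 ∣ 42k. Since gcd(42, 45) = 3, dividing through by 3 this holds exactly when 15 ∣ 14k, and as gcd(14, 15) = 1, exactly when 15 ∣ k.
The smallest positive such k is 15.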